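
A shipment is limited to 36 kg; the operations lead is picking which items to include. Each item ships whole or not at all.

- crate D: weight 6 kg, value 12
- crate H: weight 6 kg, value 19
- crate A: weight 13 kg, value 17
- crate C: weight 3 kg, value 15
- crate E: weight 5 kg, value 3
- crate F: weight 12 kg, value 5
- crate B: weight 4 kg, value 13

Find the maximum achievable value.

Take crate D, crate H, crate A, crate C, and crate B: weight 6 + 6 + 13 + 3 + 4 = 32 ≤ 36, value 12 + 19 + 17 + 15 + 13 = 76.
No other feasible combination does better.

76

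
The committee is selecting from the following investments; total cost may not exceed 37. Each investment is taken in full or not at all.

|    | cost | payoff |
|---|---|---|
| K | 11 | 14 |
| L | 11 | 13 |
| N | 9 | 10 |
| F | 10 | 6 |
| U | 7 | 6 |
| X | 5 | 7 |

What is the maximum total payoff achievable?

44

K + L + N + X: cost 11 + 11 + 9 + 5 = 36 ≤ 37, payoff 14 + 13 + 10 + 7 = 44.
K + L + U + X: cost 11 + 11 + 7 + 5 = 34 ≤ 37, payoff 14 + 13 + 6 + 7 = 40.
Best is K, L, N, and X with total payoff 44.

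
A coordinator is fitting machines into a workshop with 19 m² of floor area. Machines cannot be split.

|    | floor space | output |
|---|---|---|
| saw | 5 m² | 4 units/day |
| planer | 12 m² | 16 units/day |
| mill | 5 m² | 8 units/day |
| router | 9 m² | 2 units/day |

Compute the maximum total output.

24

This is an integer program with binary decision variables.
Allowing fractional choices, the relaxed optimum would be about 25.6, but machines are indivisible.
planer: floor space 12 ≤ 19, output 16.
planer + mill: floor space 12 + 5 = 17 ≤ 19, output 16 + 8 = 24.
saw + planer: floor space 5 + 12 = 17 ≤ 19, output 4 + 16 = 20.
Best is planer and mill with total output 24.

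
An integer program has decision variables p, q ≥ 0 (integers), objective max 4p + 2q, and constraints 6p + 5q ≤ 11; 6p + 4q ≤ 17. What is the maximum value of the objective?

6

Relaxing integrality, the LP optimum is 7.33 at (p,q) = (1.83, 0), which is not an integer point.
(p,q)=(1,1): 6·1+5·1=11≤11, 6·1+4·1=10≤17, objective 6.
(p,q)=(0,2): 6·0+5·2=10≤11, 6·0+4·2=8≤17, objective 4.
(p,q)=(1,0): 6·1+5·0=6≤11, 6·1+4·0=6≤17, objective 4.
No feasible integer point exceeds 6.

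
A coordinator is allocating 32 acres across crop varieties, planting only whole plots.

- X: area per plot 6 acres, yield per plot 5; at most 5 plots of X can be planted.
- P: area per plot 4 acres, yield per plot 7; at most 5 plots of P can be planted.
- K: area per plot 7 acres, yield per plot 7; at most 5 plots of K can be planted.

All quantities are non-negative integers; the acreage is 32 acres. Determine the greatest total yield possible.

45

P has the best ratio (7/4); taking only P gives at most 5×7 = 35 (stopped by the supply cap of 5).
Mixing does better — 2×X and 5×P: area 32 ≤ 32, yield 2·5 + 5·7 = 45.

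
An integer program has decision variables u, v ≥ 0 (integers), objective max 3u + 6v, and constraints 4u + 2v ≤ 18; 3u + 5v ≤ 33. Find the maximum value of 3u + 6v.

39

Relaxing integrality, the LP optimum is 39.60 at (u,v) = (0, 6.6), which is not an integer point.
(u,v)=(1,6): 4·1+2·6=16≤18, 3·1+5·6=33≤33, objective 39.
(u,v)=(0,6): 4·0+2·6=12≤18, 3·0+5·6=30≤33, objective 36.
No feasible integer point exceeds 39.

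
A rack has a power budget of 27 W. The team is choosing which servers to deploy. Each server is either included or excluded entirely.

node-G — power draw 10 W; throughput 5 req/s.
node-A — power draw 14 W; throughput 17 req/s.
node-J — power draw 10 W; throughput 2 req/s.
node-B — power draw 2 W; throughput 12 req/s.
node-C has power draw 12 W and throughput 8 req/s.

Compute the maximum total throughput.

34

node-A + node-J + node-B: power draw 14 + 10 + 2 = 26 ≤ 27, throughput 17 + 2 + 12 = 31.
node-G + node-A + node-B: power draw 10 + 14 + 2 = 26 ≤ 27, throughput 5 + 17 + 12 = 34.
Best is node-G, node-A, and node-B with total throughput 34.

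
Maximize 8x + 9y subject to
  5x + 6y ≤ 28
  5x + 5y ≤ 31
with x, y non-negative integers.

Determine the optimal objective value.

43

(x,y)=(2,3): 5·2+6·3=28≤28, 5·2+5·3=25≤31, objective 43.
(x,y)=(3,2): 5·3+6·2=27≤28, 5·3+5·2=25≤31, objective 42.
(x,y)=(4,1): 5·4+6·1=26≤28, 5·4+5·1=25≤31, objective 41.
(x,y)=(5,0): 5·5+6·0=25≤28, 5·5+5·0=25≤31, objective 40.
Maximum is 43 at (x,y)=(2,3).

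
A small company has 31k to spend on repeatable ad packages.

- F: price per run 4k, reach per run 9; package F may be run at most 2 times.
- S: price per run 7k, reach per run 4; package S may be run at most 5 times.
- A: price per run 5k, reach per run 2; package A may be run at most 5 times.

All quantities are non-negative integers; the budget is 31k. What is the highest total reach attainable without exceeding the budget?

30

F has the best ratio (9/4); taking only F gives at most 2×9 = 18 (stopped by the supply cap of 2).
Mixing does better — 2×F and 3×S: price 29 ≤ 31, reach 2·9 + 3·4 = 30.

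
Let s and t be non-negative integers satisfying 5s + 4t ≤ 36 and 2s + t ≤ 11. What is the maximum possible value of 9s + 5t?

52

(s,t)=(3,5): 5·3+4·5=35≤36, 2·3+1·5=11≤11, objective 52.
(s,t)=(2,6): 5·2+4·6=34≤36, 2·2+1·6=10≤11, objective 48.
Maximum is 52 at (s,t)=(3,5).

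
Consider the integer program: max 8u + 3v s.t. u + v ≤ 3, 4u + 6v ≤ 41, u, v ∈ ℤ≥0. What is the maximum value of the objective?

(u,v)=(3,0): 1·3+1·0=3≤3, 4·3+6·0=12≤41, objective 24.
(u,v)=(2,1): 1·2+1·1=3≤3, 4·2+6·1=14≤41, objective 19.
(u,v)=(2,0): 1·2+1·0=2≤3, 4·2+6·0=8≤41, objective 16.
No feasible integer point exceeds 24.

24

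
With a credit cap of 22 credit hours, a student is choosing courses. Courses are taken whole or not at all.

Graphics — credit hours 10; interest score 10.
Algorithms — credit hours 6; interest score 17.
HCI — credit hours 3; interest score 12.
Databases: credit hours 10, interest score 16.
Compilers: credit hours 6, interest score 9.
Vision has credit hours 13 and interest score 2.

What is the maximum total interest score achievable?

45

This is a 0-1 knapsack instance.
Graphics + Algorithms + HCI: credit hours 10 + 6 + 3 = 19 ≤ 22, interest score 10 + 17 + 12 = 39.
Algorithms + HCI + Databases: credit hours 6 + 3 + 10 = 19 ≤ 22, interest score 17 + 12 + 16 = 45.
Algorithms + Databases + Compilers: credit hours 6 + 10 + 6 = 22 ≤ 22, interest score 17 + 16 + 9 = 42.
Best is Algorithms, HCI, and Databases with total interest score 45.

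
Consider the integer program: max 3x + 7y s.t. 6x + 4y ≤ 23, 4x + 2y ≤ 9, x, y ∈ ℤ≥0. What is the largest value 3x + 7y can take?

The continuous relaxation peaks at (0, 4.5) with value 31.50; rounding to a feasible lattice point costs some objective.
(x,y)=(0,4): 6·0+4·4=16≤23, 4·0+2·4=8≤9, objective 28.
(x,y)=(0,3): 6·0+4·3=12≤23, 4·0+2·3=6≤9, objective 21.
The best lattice point is (0,4), giving 28.

28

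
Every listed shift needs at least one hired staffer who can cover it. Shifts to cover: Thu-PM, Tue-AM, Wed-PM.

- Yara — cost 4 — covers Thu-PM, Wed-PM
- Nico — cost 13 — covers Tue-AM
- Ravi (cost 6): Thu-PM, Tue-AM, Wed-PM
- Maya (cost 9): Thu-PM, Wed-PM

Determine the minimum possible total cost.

6

The greedy cost-per-new-shift heuristic would pick Yara and Ravi for 10, but a cheaper cover exists.
Ravi alone covers Thu-PM, Tue-AM, Wed-PM — every shift.
Total cost: 6.
No cover costs less than 6.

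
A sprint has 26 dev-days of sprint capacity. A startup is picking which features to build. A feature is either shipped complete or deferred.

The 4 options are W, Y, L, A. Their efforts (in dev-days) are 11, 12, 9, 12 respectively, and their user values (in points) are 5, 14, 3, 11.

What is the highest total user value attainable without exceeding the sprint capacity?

Allowing fractional choices, the relaxed optimum would be about 25.9, but features are indivisible.
W + Y: effort 11 + 12 = 23 ≤ 26, user value 5 + 14 = 19.
Y + A: effort 12 + 12 = 24 ≤ 26, user value 14 + 11 = 25.
Y + L: effort 12 + 9 = 21 ≤ 26, user value 14 + 3 = 17.
Best is Y and A with total user value 25.

25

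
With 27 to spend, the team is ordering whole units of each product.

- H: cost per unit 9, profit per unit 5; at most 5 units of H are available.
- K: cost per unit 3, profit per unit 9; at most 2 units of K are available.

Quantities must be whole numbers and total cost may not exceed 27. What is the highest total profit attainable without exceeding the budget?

K has the best ratio (9/3); taking only K gives at most 2×9 = 18 (stopped by the supply cap of 2).
Mixing does better — 2×H and 2×K: cost 24 ≤ 27, profit 2·5 + 2·9 = 28.

28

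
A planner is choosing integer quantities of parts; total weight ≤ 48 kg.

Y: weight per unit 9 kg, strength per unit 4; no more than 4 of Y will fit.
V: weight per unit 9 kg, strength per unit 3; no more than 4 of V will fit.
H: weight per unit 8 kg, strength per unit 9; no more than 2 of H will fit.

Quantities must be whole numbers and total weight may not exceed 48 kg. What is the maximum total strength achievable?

H has the best ratio (9/8); taking only H gives at most 2×9 = 18 (stopped by the supply cap of 2).
Mixing does better — 3×Y and 2×H: weight 43 ≤ 48, strength 3·4 + 2·9 = 30.

30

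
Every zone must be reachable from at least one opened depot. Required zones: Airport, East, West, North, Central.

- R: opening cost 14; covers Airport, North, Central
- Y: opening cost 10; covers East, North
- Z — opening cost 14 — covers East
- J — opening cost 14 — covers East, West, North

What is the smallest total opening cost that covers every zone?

28

Choose R and J: together they cover Airport, East, West, North, Central — every zone.
Total opening cost: 14 + 14 = 28.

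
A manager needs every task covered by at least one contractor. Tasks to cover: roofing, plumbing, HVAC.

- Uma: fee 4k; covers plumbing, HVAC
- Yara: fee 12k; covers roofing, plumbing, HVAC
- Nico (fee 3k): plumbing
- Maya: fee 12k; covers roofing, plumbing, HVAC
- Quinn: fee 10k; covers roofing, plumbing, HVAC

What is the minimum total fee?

The greedy cost-per-new-task heuristic would pick Uma and Quinn for 14, but a cheaper cover exists.
Quinn alone covers roofing, plumbing, HVAC — every task.
Total fee: 10.
No cover costs less than 10.

10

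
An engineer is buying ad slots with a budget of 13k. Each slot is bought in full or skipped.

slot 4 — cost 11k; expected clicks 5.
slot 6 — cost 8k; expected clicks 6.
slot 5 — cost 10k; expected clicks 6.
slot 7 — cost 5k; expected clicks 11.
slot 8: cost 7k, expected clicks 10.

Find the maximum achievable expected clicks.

Allowing fractional choices, the relaxed optimum would be about 21.8, but ad slots are indivisible.
slot 7: cost 5 ≤ 13, expected clicks 11.
slot 7 + slot 8: cost 5 + 7 = 12 ≤ 13, expected clicks 11 + 10 = 21.
slot 6 + slot 7: cost 8 + 5 = 13 ≤ 13, expected clicks 6 + 11 = 17.
Best is slot 7 and slot 8 with total expected clicks 21.

21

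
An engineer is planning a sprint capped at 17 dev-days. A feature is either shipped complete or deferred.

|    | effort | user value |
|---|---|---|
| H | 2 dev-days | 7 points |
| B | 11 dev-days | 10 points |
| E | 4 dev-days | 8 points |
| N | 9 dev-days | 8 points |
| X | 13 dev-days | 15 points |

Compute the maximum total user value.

Treat it as a binary knapsack problem.
Allowing fractional choices, the relaxed optimum would be about 27.7, but features are indivisible.
E + X: effort 4 + 13 = 17 ≤ 17, user value 8 + 15 = 23.
H + B + E: effort 2 + 11 + 4 = 17 ≤ 17, user value 7 + 10 + 8 = 25.
H + E + N: effort 2 + 4 + 9 = 15 ≤ 17, user value 7 + 8 + 8 = 23.
Best is H, B, and E with total user value 25.

25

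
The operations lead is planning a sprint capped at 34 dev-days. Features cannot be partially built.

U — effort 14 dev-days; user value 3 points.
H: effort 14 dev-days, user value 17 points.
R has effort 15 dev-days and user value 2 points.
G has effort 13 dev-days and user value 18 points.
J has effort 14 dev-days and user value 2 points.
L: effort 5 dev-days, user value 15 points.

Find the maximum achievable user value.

Take H, G, and L: effort 14 + 13 + 5 = 32 ≤ 34, user value 17 + 18 + 15 = 50.
No other feasible combination does better.

50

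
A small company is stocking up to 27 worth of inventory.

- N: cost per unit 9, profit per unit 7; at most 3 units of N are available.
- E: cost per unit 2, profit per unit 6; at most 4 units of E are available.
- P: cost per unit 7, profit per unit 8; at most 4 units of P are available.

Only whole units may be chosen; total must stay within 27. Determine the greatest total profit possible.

This is a bounded integer knapsack.
4×E and 2×P: cost 22 ≤ 27, profit 4·6 + 2·8 = 40.
3×E and 3×P: cost 27 ≤ 27, profit 3·6 + 3·8 = 42.
Best is 42.

42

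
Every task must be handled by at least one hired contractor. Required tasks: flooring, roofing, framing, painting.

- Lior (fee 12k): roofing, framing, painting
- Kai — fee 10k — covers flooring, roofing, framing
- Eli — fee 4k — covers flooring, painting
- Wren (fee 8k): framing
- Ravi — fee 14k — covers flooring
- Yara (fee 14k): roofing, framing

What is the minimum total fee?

Choose Kai and Eli: together they cover flooring, roofing, framing, painting — every task.
Total fee: 10 + 4 = 14.
No cover costs less than 14.

14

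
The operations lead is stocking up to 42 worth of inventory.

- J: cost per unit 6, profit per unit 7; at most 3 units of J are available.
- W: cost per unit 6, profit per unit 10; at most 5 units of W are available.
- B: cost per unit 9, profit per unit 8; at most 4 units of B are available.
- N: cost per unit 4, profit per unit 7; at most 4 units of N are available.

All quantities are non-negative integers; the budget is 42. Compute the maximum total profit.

71

This is a bounded integer knapsack.
Take 5×W and 3×N: cost 42 ≤ 42, profit 5·10 + 3·7 = 71.
No other integer combination yields more.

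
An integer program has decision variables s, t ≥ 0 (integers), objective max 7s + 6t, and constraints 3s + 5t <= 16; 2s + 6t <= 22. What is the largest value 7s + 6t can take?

35

Relaxing integrality, the LP optimum is 37.33 at (s,t) = (5.33, 0), which is not an integer point.
(s,t)=(5,0): 3·5+5·0=15≤16, 2·5+6·0=10≤22, objective 35.
(s,t)=(4,0): 3·4+5·0=12≤16, 2·4+6·0=8≤22, objective 28.
Maximum is 35 at (s,t)=(5,0).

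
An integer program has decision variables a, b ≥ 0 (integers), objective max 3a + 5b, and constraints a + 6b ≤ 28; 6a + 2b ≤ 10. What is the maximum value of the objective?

Relaxing integrality, the LP optimum is 23.59 at (a,b) = (0.118, 4.65), which is not an integer point.
(a,b)=(0,4): 1·0+6·4=24≤28, 6·0+2·4=8≤10, objective 20.
(a,b)=(0,3): 1·0+6·3=18≤28, 6·0+2·3=6≤10, objective 15.
No feasible integer point exceeds 20.

20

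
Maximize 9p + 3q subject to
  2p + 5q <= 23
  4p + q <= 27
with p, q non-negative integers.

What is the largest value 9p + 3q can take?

Relaxing integrality, the LP optimum is 62.33 at (p,q) = (6.22, 2.11), which is not an integer point.
(p,q)=(6,2): 2·6+5·2=22≤23, 4·6+1·2=26≤27, objective 60.
(p,q)=(6,1): 2·6+5·1=17≤23, 4·6+1·1=25≤27, objective 57.
(p,q)=(5,2): 2·5+5·2=20≤23, 4·5+1·2=22≤27, objective 51.
The best lattice point is (6,2), giving 60.

60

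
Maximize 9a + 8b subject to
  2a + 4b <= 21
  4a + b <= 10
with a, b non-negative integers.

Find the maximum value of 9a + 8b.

(a,b)=(1,4) is feasible, giving 41.
(a,b)=(0,5) is feasible, giving 40.
No feasible integer point exceeds 41.

41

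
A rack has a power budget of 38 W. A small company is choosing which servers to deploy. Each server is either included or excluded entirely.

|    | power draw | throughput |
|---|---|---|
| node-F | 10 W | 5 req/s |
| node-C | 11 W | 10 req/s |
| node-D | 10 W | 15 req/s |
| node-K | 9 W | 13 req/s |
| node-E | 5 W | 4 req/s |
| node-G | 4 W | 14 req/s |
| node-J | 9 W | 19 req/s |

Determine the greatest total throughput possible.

65

Allowing fractional choices, the relaxed optimum would be about 66.5, but servers are indivisible.
node-D + node-K + node-E + node-G + node-J: power draw 10 + 9 + 5 + 4 + 9 = 37 ≤ 38, throughput 15 + 13 + 4 + 14 + 19 = 65.
node-D + node-K + node-G + node-J: power draw 10 + 9 + 4 + 9 = 32 ≤ 38, throughput 15 + 13 + 14 + 19 = 61.
Best is node-D, node-K, node-E, node-G, and node-J with total throughput 65.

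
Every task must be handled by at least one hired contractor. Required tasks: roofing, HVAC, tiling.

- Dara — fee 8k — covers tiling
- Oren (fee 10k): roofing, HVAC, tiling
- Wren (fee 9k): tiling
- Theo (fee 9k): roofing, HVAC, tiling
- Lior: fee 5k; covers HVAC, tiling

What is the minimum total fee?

This is an integer covering problem.
The greedy cost-per-new-task heuristic would pick Lior and Theo for 14, but a cheaper cover exists.
Theo alone covers roofing, HVAC, tiling — every task.
Total fee: 9.
No cover costs less than 9.

9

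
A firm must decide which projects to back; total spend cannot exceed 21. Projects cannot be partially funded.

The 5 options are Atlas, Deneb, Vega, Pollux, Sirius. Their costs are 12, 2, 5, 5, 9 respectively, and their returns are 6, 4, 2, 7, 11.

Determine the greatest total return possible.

This is a 0-1 knapsack instance.
Allowing fractional choices, the relaxed optimum would be about 24.5, but projects are indivisible.
Deneb + Pollux + Sirius: cost 2 + 5 + 9 = 16 ≤ 21, return 4 + 7 + 11 = 22.
Deneb + Vega + Pollux + Sirius: cost 2 + 5 + 5 + 9 = 21 ≤ 21, return 4 + 2 + 7 + 11 = 24.
Vega + Pollux + Sirius: cost 5 + 5 + 9 = 19 ≤ 21, return 2 + 7 + 11 = 20.
Best is Deneb, Vega, Pollux, and Sirius with total return 24.

24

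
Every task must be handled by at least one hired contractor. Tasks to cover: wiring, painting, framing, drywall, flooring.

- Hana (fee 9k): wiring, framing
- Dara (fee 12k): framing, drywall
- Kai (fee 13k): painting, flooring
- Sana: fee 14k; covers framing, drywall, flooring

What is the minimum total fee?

Choose Hana, Dara, and Kai: together they cover wiring, painting, framing, drywall, flooring — every task.
Total fee: 9 + 12 + 13 = 34.
No cover costs less than 34.

34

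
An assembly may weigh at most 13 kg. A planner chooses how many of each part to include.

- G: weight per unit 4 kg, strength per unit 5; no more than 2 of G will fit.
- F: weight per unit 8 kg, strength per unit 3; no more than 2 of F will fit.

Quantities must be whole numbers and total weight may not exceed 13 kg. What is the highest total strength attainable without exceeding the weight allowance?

2×G: weight 8 ≤ 13, strength 2·5 = 10.
1×G and 1×F: weight 12 ≤ 13, strength 1·5 + 1·3 = 8.
Best is 10.

10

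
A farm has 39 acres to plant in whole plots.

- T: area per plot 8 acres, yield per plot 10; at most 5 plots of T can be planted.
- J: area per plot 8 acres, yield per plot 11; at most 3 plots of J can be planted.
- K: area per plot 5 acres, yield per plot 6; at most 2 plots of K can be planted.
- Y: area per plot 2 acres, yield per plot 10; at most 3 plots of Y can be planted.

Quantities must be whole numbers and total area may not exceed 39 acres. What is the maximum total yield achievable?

2×T, 2×J, and 3×Y: area 38 ≤ 39, yield 2·10 + 2·11 + 3·10 = 72.
1×T, 3×J, and 3×Y: area 38 ≤ 39, yield 1·10 + 3·11 + 3·10 = 73.
Best is 73.

73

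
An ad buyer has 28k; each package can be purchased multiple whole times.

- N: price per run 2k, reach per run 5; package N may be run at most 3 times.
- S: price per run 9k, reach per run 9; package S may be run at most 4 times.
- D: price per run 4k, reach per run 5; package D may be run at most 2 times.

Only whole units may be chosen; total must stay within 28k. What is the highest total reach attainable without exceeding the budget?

Take 3×N, 2×S, and 1×D: price 28 ≤ 28, reach 3·5 + 2·9 + 1·5 = 38.
N has the best ratio (5/2) and is taken to its limit of 3; remaining capacity is filled optimally with the others.

38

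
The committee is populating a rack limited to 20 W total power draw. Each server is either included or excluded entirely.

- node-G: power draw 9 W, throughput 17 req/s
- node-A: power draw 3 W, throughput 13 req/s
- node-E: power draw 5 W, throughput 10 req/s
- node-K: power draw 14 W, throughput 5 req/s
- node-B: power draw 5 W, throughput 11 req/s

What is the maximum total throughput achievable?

This is a 0-1 knapsack instance.
node-G + node-A + node-B: power draw 9 + 3 + 5 = 17 ≤ 20, throughput 17 + 13 + 11 = 41.
node-G + node-A + node-E: power draw 9 + 3 + 5 = 17 ≤ 20, throughput 17 + 13 + 10 = 40.
node-G + node-E + node-B: power draw 9 + 5 + 5 = 19 ≤ 20, throughput 17 + 10 + 11 = 38.
Best is node-G, node-A, and node-B with total throughput 41.

41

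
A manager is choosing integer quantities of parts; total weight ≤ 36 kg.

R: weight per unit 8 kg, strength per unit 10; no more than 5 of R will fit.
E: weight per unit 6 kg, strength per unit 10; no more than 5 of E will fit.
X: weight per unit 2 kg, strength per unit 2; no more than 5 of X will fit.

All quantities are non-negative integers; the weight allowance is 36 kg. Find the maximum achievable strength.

56

E has the best ratio (10/6); taking only E gives at most 5×10 = 50 (stopped by the supply cap of 5).
Mixing does better — 5×E and 3×X: weight 36 ≤ 36, strength 5·10 + 3·2 = 56.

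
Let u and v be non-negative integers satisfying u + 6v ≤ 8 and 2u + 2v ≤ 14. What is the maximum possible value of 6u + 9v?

(u,v)=(7,0) is feasible, giving 42.
(u,v)=(6,0) is feasible, giving 36.
(u,v)=(5,0) is feasible, giving 30.
Maximum is 42 at (u,v)=(7,0).

42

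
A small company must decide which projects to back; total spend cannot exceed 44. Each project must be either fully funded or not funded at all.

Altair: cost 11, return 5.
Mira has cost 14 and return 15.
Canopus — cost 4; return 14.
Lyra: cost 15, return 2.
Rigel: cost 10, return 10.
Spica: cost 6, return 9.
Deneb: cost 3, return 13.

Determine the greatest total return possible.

61

Mira + Canopus + Rigel + Spica + Deneb: cost 14 + 4 + 10 + 6 + 3 = 37 ≤ 44, return 15 + 14 + 10 + 9 + 13 = 61.
Altair + Mira + Canopus + Rigel + Deneb: cost 11 + 14 + 4 + 10 + 3 = 42 ≤ 44, return 5 + 15 + 14 + 10 + 13 = 57.
Altair + Mira + Canopus + Spica + Deneb: cost 11 + 14 + 4 + 6 + 3 = 38 ≤ 44, return 5 + 15 + 14 + 9 + 13 = 56.
Best is Mira, Canopus, Rigel, Spica, and Deneb with total return 61.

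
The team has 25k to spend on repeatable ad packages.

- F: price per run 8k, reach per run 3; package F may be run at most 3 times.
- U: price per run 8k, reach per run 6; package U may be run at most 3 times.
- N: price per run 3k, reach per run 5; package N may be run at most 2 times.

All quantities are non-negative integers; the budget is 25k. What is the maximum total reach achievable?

1×F, 1×U, and 2×N: price 22 ≤ 25, reach 1·3 + 1·6 + 2·5 = 19.
2×U and 2×N: price 22 ≤ 25, reach 2·6 + 2·5 = 22.
Best is 22.

22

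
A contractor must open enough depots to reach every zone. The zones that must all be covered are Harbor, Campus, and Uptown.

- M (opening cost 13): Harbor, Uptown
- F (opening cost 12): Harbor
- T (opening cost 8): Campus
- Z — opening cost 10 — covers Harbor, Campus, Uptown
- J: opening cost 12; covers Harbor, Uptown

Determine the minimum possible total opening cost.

This is an integer covering problem.
Z alone covers Harbor, Campus, Uptown — every zone.
Total opening cost: 10.

10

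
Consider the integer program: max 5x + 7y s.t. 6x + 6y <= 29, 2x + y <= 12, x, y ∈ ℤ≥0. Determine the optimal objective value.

(x,y)=(0,4): 6·0+6·4=24≤29, 2·0+1·4=4≤12, objective 28.
(x,y)=(1,3): 6·1+6·3=24≤29, 2·1+1·3=5≤12, objective 26.
(x,y)=(0,3): 6·0+6·3=18≤29, 2·0+1·3=3≤12, objective 21.
Maximum is 28 at (x,y)=(0,4).

28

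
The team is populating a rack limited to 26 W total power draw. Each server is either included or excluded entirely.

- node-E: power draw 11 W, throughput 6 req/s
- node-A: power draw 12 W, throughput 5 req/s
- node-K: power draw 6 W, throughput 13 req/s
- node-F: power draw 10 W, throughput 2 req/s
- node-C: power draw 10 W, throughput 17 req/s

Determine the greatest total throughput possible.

32

node-K + node-F + node-C: power draw 6 + 10 + 10 = 26 ≤ 26, throughput 13 + 2 + 17 = 32.
node-E + node-C: power draw 11 + 10 = 21 ≤ 26, throughput 6 + 17 = 23.
node-K + node-C: power draw 6 + 10 = 16 ≤ 26, throughput 13 + 17 = 30.
Best is node-K, node-F, and node-C with total throughput 32.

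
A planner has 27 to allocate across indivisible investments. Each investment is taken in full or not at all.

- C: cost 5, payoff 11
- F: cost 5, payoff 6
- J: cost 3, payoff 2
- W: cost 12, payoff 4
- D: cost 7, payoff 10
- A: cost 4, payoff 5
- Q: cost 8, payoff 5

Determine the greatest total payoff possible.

This is a 0-1 knapsack instance.
Allowing fractional choices, the relaxed optimum would be about 35.9, but investments are indivisible.
C + F + D + A: cost 5 + 5 + 7 + 4 = 21 ≤ 27, payoff 11 + 6 + 10 + 5 = 32.
C + F + J + D + A: cost 5 + 5 + 3 + 7 + 4 = 24 ≤ 27, payoff 11 + 6 + 2 + 10 + 5 = 34.
C + J + D + A + Q: cost 5 + 3 + 7 + 4 + 8 = 27 ≤ 27, payoff 11 + 2 + 10 + 5 + 5 = 33.
Best is C, F, J, D, and A with total payoff 34.

34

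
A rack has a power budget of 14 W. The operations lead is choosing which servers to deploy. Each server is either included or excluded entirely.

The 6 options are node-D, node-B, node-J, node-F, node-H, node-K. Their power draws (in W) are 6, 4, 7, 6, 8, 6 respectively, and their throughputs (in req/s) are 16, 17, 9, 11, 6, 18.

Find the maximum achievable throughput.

Allowing fractional choices, the relaxed optimum would be about 45.7, but servers are indivisible.
node-B + node-K: power draw 4 + 6 = 10 ≤ 14, throughput 17 + 18 = 35.
node-D + node-K: power draw 6 + 6 = 12 ≤ 14, throughput 16 + 18 = 34.
node-D + node-B: power draw 6 + 4 = 10 ≤ 14, throughput 16 + 17 = 33.
Best is node-B and node-K with total throughput 35.

35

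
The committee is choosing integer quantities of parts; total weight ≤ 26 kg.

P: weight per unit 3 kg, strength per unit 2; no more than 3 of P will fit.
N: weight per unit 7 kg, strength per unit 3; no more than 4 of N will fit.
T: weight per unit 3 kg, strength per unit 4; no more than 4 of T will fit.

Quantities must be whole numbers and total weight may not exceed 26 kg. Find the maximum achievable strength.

This is a bounded integer knapsack.
Take 2×P, 1×N, and 4×T: weight 25 ≤ 26, strength 2·2 + 1·3 + 4·4 = 23.
T has the best ratio (4/3) and is taken to its limit of 4; remaining capacity is filled optimally with the others.

23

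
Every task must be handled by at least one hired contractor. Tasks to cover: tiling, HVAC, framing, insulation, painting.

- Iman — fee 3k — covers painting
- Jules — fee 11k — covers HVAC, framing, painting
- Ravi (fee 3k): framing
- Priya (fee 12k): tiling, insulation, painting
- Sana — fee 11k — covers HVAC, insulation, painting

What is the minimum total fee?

23

This is a weighted set-cover instance.
The greedy cost-per-new-task heuristic would pick Iman, Ravi, Sana, and Priya for 29, but a cheaper cover exists.
Choose Jules and Priya: together they cover tiling, HVAC, framing, insulation, painting — every task.
Total fee: 11 + 12 = 23.
No cover costs less than 23.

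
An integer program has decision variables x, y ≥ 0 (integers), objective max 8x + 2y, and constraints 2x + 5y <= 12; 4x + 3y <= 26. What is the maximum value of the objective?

(x,y)=(6,0): 2·6+5·0=12≤12, 4·6+3·0=24≤26, objective 48.
(x,y)=(5,0): 2·5+5·0=10≤12, 4·5+3·0=20≤26, objective 40.
Maximum is 48 at (x,y)=(6,0).

48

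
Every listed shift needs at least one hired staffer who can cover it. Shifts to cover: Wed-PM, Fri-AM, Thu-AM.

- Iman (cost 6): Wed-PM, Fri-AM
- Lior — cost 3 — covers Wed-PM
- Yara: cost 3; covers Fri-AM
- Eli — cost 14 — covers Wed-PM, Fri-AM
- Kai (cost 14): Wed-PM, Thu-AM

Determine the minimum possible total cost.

17

The greedy cost-per-new-shift heuristic would pick Iman and Kai for 20, but a cheaper cover exists.
Choose Yara and Kai: together they cover Wed-PM, Fri-AM, Thu-AM — every shift.
Total cost: 3 + 14 = 17.
No cover costs less than 17.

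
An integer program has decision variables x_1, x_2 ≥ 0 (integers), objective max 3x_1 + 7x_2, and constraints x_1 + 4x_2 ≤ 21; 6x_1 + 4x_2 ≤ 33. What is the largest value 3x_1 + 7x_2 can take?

Relaxing integrality, the LP optimum is 39.75 at (x_1,x_2) = (2.4, 4.65), which is not an integer point.
(x_1,x_2)=(1,5): 1·1+4·5=21≤21, 6·1+4·5=26≤33, objective 38.
(x_1,x_2)=(0,5): 1·0+4·5=20≤21, 6·0+4·5=20≤33, objective 35.
(x_1,x_2)=(2,4): 1·2+4·4=18≤21, 6·2+4·4=28≤33, objective 34.
Maximum is 38 at (x_1,x_2)=(1,5).

38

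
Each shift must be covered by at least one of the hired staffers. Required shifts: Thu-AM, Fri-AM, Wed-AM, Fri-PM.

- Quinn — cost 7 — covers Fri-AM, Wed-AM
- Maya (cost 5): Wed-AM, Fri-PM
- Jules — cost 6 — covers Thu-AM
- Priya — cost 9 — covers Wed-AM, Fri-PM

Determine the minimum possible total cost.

18

Choose Quinn, Maya, and Jules: together they cover Thu-AM, Fri-AM, Wed-AM, Fri-PM — every shift.
Total cost: 7 + 5 + 6 = 18.
No cover costs less than 18.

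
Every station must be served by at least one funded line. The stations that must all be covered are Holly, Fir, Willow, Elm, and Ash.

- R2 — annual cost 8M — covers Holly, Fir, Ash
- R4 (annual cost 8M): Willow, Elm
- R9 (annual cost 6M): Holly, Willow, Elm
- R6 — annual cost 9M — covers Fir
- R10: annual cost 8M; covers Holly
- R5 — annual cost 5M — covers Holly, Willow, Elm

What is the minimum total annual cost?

13

This is an integer covering problem.
Choose R2 and R5: together they cover Holly, Fir, Willow, Elm, Ash — every station.
Total annual cost: 8 + 5 = 13.
No cover costs less than 13.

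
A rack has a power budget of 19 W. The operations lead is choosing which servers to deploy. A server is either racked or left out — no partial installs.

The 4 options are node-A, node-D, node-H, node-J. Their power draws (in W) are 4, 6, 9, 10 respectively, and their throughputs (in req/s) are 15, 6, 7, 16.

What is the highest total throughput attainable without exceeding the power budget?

This is a 0-1 knapsack instance.
Allowing fractional choices, the relaxed optimum would be about 36.0, but servers are indivisible.
node-A + node-D + node-H: power draw 4 + 6 + 9 = 19 ≤ 19, throughput 15 + 6 + 7 = 28.
node-A + node-J: power draw 4 + 10 = 14 ≤ 19, throughput 15 + 16 = 31.
node-H + node-J: power draw 9 + 10 = 19 ≤ 19, throughput 7 + 16 = 23.
Best is node-A and node-J with total throughput 31.

31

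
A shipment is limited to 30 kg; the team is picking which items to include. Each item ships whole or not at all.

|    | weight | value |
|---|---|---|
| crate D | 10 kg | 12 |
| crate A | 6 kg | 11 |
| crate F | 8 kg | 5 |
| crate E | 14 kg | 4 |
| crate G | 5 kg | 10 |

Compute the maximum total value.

38

Allowing fractional choices, the relaxed optimum would be about 38.3, but items are indivisible.
crate D + crate A + crate F: weight 10 + 6 + 8 = 24 ≤ 30, value 12 + 11 + 5 = 28.
crate D + crate A + crate G: weight 10 + 6 + 5 = 21 ≤ 30, value 12 + 11 + 10 = 33.
crate D + crate A + crate F + crate G: weight 10 + 6 + 8 + 5 = 29 ≤ 30, value 12 + 11 + 5 + 10 = 38.
Best is crate D, crate A, crate F, and crate G with total value 38.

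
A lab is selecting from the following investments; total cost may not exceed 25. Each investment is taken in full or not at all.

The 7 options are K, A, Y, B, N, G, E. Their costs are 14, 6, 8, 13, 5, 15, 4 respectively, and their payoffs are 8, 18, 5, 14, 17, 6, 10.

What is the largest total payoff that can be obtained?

Treat it as a binary knapsack problem.
Take A, Y, N, and E: cost 6 + 8 + 5 + 4 = 23 ≤ 25, payoff 18 + 5 + 17 + 10 = 50.
No other feasible combination does better.

50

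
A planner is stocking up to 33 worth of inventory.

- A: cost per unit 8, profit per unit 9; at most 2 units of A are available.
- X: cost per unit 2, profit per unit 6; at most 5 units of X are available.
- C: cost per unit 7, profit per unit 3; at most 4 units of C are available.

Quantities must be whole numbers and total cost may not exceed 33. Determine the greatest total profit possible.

51

Take 2×A, 5×X, and 1×C: cost 33 ≤ 33, profit 2·9 + 5·6 + 1·3 = 51.
X has the best ratio (6/2) and is taken to its limit of 5; remaining capacity is filled optimally with the others.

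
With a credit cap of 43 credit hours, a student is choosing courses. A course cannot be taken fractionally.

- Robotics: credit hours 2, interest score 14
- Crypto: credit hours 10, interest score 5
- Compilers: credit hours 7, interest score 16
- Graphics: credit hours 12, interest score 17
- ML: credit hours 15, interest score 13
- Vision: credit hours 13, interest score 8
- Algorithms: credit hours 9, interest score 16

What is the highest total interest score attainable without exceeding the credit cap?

Treat it as a binary knapsack problem.
Robotics + Compilers + Graphics + Vision + Algorithms: credit hours 2 + 7 + 12 + 13 + 9 = 43 ≤ 43, interest score 14 + 16 + 17 + 8 + 16 = 71.
Robotics + Crypto + Compilers + Graphics + Algorithms: credit hours 2 + 10 + 7 + 12 + 9 = 40 ≤ 43, interest score 14 + 5 + 16 + 17 + 16 = 68.
Best is Robotics, Compilers, Graphics, Vision, and Algorithms with total interest score 71.

71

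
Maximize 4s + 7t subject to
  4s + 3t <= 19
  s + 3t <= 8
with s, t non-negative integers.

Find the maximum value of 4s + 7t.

23

The continuous relaxation peaks at (3.67, 1.44) with value 24.78; rounding to a feasible lattice point costs some objective.
(s,t)=(4,1): 4·4+3·1=19≤19, 1·4+3·1=7≤8, objective 23.
(s,t)=(2,2): 4·2+3·2=14≤19, 1·2+3·2=8≤8, objective 22.
(s,t)=(3,1): 4·3+3·1=15≤19, 1·3+3·1=6≤8, objective 19.
No feasible integer point exceeds 23.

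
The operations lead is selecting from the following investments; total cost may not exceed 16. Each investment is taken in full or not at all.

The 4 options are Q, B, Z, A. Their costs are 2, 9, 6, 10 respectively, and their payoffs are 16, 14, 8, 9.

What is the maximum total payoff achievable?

30

Q + A: cost 2 + 10 = 12 ≤ 16, payoff 16 + 9 = 25.
Q + B: cost 2 + 9 = 11 ≤ 16, payoff 16 + 14 = 30.
Best is Q and B with total payoff 30.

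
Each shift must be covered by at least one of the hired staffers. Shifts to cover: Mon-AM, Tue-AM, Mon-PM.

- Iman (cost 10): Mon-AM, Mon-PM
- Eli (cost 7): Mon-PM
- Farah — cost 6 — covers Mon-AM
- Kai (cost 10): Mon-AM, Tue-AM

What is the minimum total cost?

17

This is an integer covering problem.
The greedy cost-per-new-shift heuristic would pick Iman and Kai for 20, but a cheaper cover exists.
Choose Eli and Kai: together they cover Mon-AM, Tue-AM, Mon-PM — every shift.
Total cost: 7 + 10 = 17.
No cover costs less than 17.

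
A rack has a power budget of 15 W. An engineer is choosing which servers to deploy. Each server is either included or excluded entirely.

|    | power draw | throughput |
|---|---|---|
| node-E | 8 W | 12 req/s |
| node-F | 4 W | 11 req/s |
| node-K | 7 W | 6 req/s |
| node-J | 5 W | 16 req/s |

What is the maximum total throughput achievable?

28

Allowing fractional choices, the relaxed optimum would be about 36.0, but servers are indivisible.
node-F + node-J: power draw 4 + 5 = 9 ≤ 15, throughput 11 + 16 = 27.
node-E + node-J: power draw 8 + 5 = 13 ≤ 15, throughput 12 + 16 = 28.
node-E + node-F: power draw 8 + 4 = 12 ≤ 15, throughput 12 + 11 = 23.
Best is node-E and node-J with total throughput 28.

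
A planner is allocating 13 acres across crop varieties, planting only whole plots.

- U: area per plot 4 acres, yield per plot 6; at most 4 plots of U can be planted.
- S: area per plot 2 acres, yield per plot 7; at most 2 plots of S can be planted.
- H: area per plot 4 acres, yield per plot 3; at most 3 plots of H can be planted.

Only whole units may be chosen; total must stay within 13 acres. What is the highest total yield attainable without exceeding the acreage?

This is a bounded integer knapsack.
S has the best ratio (7/2); taking only S gives at most 2×7 = 14 (stopped by the supply cap of 2).
Mixing does better — 2×U and 2×S: area 12 ≤ 13, yield 2·6 + 2·7 = 26.

26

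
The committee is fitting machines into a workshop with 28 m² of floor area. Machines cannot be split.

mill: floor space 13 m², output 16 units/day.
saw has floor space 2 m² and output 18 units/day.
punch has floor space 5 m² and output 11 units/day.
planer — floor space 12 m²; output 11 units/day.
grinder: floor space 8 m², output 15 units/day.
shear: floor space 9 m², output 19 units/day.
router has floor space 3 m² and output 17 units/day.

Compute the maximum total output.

80

Treat it as a binary knapsack problem.
Allowing fractional choices, the relaxed optimum would be about 81.2, but machines are indivisible.
saw + grinder + shear + router: floor space 2 + 8 + 9 + 3 = 22 ≤ 28, output 18 + 15 + 19 + 17 = 69.
saw + punch + grinder + shear + router: floor space 2 + 5 + 8 + 9 + 3 = 27 ≤ 28, output 18 + 11 + 15 + 19 + 17 = 80.
mill + saw + shear + router: floor space 13 + 2 + 9 + 3 = 27 ≤ 28, output 16 + 18 + 19 + 17 = 70.
Best is saw, punch, grinder, shear, and router with total output 80.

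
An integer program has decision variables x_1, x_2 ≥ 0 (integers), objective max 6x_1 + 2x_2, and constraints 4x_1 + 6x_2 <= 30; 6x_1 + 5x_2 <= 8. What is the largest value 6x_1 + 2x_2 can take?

6

The continuous relaxation peaks at (1.33, 0) with value 8.00; rounding to a feasible lattice point costs some objective.
(x_1,x_2)=(1,0): 4·1+6·0=4≤30, 6·1+5·0=6≤8, objective 6.
(x_1,x_2)=(0,1): 4·0+6·1=6≤30, 6·0+5·1=5≤8, objective 2.
(x_1,x_2)=(0,0): 4·0+6·0=0≤30, 6·0+5·0=0≤8, objective 0.
The best lattice point is (1,0), giving 6.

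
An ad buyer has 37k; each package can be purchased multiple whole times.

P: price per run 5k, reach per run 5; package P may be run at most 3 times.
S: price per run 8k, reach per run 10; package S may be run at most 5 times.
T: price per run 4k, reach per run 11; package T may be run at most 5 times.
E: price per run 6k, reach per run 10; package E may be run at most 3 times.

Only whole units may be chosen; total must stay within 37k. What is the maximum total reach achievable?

80

This is a bounded integer knapsack.
Take 1×P, 5×T, and 2×E: price 37 ≤ 37, reach 1·5 + 5·11 + 2·10 = 80.
T has the best ratio (11/4) and is taken to its limit of 5; remaining capacity is filled optimally with the others.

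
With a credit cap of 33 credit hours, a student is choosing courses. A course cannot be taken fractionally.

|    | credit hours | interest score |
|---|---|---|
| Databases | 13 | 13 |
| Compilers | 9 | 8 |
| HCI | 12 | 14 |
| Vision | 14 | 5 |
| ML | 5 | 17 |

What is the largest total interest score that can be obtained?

This is an integer program with binary decision variables.
Allowing fractional choices, the relaxed optimum would be about 46.7, but courses are indivisible.
Compilers + HCI + ML: credit hours 9 + 12 + 5 = 26 ≤ 33, interest score 8 + 14 + 17 = 39.
Databases + HCI + ML: credit hours 13 + 12 + 5 = 30 ≤ 33, interest score 13 + 14 + 17 = 44.
Best is Databases, HCI, and ML with total interest score 44.

44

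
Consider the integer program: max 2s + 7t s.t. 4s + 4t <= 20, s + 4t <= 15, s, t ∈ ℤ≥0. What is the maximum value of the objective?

25

(s,t)=(2,3): 4·2+4·3=20≤20, 1·2+4·3=14≤15, objective 25.
(s,t)=(1,3): 4·1+4·3=16≤20, 1·1+4·3=13≤15, objective 23.
(s,t)=(0,3): 4·0+4·3=12≤20, 1·0+4·3=12≤15, objective 21.
(s,t)=(3,2): 4·3+4·2=20≤20, 1·3+4·2=11≤15, objective 20.
Maximum is 25 at (s,t)=(2,3).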